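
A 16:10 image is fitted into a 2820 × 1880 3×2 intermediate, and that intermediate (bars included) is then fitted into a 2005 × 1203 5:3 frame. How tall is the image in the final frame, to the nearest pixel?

1128 px

16:10 in 2820×1880: fills the width, so the image is 2820.00 × 1762.50.
Second fit — the 3×2 canvas into 2005×1203 spans the height: 1804.50 × 1203.00 (×0.6399 from 2820×1880).
The image scales with it: height 1762.50 × 0.6399 ≈ 1127.81.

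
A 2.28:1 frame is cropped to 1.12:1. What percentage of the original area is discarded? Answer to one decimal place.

1.12:1 is narrower than 2.28:1, so the crop keeps the full height and trims the width.
(1.120)/(2.280) ≈ 0.491 of the area survives, leaving 50.88% discarded.

50.9%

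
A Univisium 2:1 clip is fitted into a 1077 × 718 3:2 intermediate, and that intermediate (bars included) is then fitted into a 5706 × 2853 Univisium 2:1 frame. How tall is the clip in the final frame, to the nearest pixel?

2140 px

First fit — Univisium 2:1 into 1077×718 spans the width: 1077.00 × 538.50.
The 3:2 canvas is height-limited in 5706×2853, giving 4279.50 × 2853.00; scale factor 3.9735.
So the clip's height is 538.50 × 3.9735 ≈ 2139.75.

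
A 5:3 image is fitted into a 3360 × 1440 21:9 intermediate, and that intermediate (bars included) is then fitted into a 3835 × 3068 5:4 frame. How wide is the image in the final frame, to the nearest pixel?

2739 px

Inside the 3360×1440 canvas the image is height-limited at 2400.00 × 1440.00.
Second fit — the 21:9 canvas into 3835×3068 spans the width: 3835.00 × 1643.57 (×1.1414 from 3360×1440).
The image scales with it: width 2400.00 × 1.1414 ≈ 2739.29.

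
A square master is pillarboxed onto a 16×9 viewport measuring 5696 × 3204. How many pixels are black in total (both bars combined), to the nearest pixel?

7984368 pixels

Since 1.000 < 1.778, the master is height-limited.
The master is 3204 × 1/1 ≈ 3204.0000 px wide.
5696 − 3204.0000 = 2492.0000 px of bars.
That's 2492.0000 × 3204 ≈ 7984368 black pixels.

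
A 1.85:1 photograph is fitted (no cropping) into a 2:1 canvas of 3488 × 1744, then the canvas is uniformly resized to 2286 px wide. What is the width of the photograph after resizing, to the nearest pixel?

2115 px

At 3488×1744 the photograph is height-limited, so width = 1744 × 1.850 ≈ 3226.40 px.
The frame scales by 2286/3488 = 0.6554; 3226.40 × 0.6554 ≈ 2114.55 px.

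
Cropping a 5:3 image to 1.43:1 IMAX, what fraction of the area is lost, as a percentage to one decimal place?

Going from 5:3 to 1.43:1 IMAX means cutting width while keeping height.
Area ratio = (1.430)/(1.667) = 85.80%; the remaining 14.20% is cropped out.

14.2%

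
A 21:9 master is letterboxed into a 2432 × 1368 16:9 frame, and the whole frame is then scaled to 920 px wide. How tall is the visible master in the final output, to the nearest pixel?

At 2432×1368 the master is width-limited, so height = 2432 × 9/21 ≈ 1042.29 px.
Scaling 2432 → 920 is ×0.3783, so the height becomes 1042.29 × 0.3783 ≈ 394.29 px.

394 px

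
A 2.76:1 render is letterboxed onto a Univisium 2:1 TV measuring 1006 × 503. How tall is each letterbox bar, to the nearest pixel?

2.76:1 (2.760) > Univisium 2:1 (2.000), so the render fills the width.
The render is 1006 / 2.760 ≈ 364.49 px tall.
Leftover height: 503 − 364.49 = 138.51 px → 69.25 each side.

69 px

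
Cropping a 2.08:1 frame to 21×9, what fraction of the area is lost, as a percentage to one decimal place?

10.9%

21×9 is wider than 2.08:1, so the crop keeps the full width and trims the height.
Fraction kept = (2.080)/(2.333) ≈ 89.14%, so 10.86% is lost.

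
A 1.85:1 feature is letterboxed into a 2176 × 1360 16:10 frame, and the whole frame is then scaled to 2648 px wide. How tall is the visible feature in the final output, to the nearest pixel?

1431 px

At 2176×1360 the feature is width-limited, so height = 2176 / 1.850 ≈ 1176.22 px.
Resizing to 2648 px wide multiplies everything by 1.2169: 1176.22 → 1431.35 px.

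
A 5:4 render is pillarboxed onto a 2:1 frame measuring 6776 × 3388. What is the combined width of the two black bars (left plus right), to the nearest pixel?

2541 px

5:4 (1.250) < 2:1 (2.000), so the render fills the height.
The render is 3388 × 5/4 ≈ 4235.00 px wide.
Leftover width: 6776 − 4235.00 = 2541.00 px.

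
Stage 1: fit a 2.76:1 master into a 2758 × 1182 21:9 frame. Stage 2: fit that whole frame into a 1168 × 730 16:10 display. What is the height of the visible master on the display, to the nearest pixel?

423 px

First fit — 2.76:1 into 2758×1182 spans the width: 2758.00 × 999.28.
The 21:9 canvas is width-limited in 1168×730, giving 1168.00 × 500.57; scale factor 0.4235.
The master scales with it: height 999.28 × 0.4235 ≈ 423.19.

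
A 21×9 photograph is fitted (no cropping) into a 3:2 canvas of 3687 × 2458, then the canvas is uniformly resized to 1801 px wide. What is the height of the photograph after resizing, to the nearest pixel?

In the 3687×2458 frame the photograph fills the width: height = 3687 × 9/21 ≈ 1580.14 px.
The frame scales by 1801/3687 = 0.4885; 1580.14 × 0.4885 ≈ 771.86 px.

772 px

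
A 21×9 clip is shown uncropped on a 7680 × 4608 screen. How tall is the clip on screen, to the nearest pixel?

21×9 (2.333) > 5:3 (1.667), so the clip fills the width.
Content height = 7680 × 9/21 ≈ 3291.43 px.

3291 px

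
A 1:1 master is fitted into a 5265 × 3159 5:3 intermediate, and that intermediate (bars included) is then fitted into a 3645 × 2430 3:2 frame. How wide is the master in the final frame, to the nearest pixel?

2187 px

1:1 in 5265×3159: fills the height, so the master is 3159.00 × 3159.00.
5:3 in 3645×2430: fills the width, so the intermediate becomes 3645.00 × 2187.00 — a scale of ×0.6923.
So the master's width is 3159.00 × 0.6923 ≈ 2187.00.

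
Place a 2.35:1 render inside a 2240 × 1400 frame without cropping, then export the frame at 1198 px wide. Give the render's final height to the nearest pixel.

Fitted into 2240×1400, the render spans the width; its height is 2240 / 2.350 ≈ 953.19 px.
Scaling 2240 → 1198 is ×0.5348, so the height becomes 953.19 × 0.5348 ≈ 509.79 px.

510 px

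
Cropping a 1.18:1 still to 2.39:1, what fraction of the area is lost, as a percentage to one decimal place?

Going from 1.18:1 to 2.39:1 means cutting height while keeping width.
(1.180)/(2.390) ≈ 0.494 of the area survives, leaving 50.63% discarded.

50.6%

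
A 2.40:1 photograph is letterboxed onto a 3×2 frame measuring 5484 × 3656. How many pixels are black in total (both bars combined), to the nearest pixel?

7518564 pixels

Since 2.400 > 1.500, the photograph is width-limited.
That makes the image 2285.0000 px tall (5484 / 2.400).
Black = 3656 − 2285.0000 = 1371.0000 px.
Bar area = 1371.0000 × 5484 ≈ 7518564 px.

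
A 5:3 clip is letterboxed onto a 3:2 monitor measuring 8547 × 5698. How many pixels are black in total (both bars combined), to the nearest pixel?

4870081 pixels

5:3 (1.667) > 3:2 (1.500), so the clip fills the width.
Content height = 8547 × 3/5 ≈ 5128.2000 px.
Leftover height: 5698 − 5128.2000 = 569.8000 px.
Across the 8547-px span: 569.8000 × 8547 ≈ 4870081 px.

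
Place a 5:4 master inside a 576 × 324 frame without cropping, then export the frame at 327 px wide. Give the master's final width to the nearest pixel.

At 576×324 the master is height-limited, so width = 324 × 5/4 ≈ 405.00 px.
Scaling 576 → 327 is ×0.5677, so the width becomes 405.00 × 0.5677 ≈ 229.92 px.

230 px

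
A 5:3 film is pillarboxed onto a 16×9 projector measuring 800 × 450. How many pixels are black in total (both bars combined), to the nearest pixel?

22500 pixels

5:3 is narrower than 16×9, so it spans the full height.
The film is 450 × 5/3 ≈ 750.0000 px wide.
Black = 800 − 750.0000 = 50.0000 px.
That's 50.0000 × 450 ≈ 22500 black pixels.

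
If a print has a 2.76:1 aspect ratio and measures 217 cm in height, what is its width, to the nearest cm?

599 cm

217 × 2.760 = 598.92.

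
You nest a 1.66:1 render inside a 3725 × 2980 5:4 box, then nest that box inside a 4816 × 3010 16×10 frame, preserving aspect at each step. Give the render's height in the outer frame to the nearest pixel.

1.66:1 in 3725×2980: fills the width, so the render is 3725.00 × 2243.98.
The 5:4 canvas is height-limited in 4816×3010, giving 3762.50 × 3010.00; scale factor 1.0101.
Applying the same ×1.0101: 2243.98 → 2266.57.

2267 px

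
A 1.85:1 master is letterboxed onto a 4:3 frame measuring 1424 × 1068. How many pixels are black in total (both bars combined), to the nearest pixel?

1.85:1 is wider than 4:3, so it spans the full width.
Content height = 1424 / 1.850 ≈ 769.7297 px.
1068 − 769.7297 = 298.2703 px of bars.
Across the 1424-px span: 298.2703 × 1424 ≈ 424737 px.

424737 pixels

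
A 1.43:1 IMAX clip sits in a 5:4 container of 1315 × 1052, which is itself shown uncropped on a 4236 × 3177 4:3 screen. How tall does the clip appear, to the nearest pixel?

2777 px

1.43:1 IMAX in 1315×1052: fills the width, so the clip is 1315.00 × 919.58.
The 5:4 canvas is height-limited in 4236×3177, giving 3971.25 × 3177.00; scale factor 3.0200.
The clip scales with it: height 919.58 × 3.0200 ≈ 2777.10.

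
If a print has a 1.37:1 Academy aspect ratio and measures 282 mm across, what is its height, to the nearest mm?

206 mm

282 / 1.370 = 205.84.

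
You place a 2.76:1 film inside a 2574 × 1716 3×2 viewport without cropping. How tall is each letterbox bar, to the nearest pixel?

392 px

2.76:1 is wider than 3×2, so it spans the full width.
The film is 2574 / 2.760 ≈ 932.61 px tall.
1716 − 932.61 = 783.39 px of bars (391.70 each).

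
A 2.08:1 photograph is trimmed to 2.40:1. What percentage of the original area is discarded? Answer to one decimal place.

13.3%

Going from 2.08:1 to 2.40:1 means cutting height while keeping width.
Area ratio = (2.080)/(2.400) = 86.67%; the remaining 13.33% is cropped out.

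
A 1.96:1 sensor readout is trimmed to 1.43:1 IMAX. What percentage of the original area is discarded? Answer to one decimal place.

27.0%

Going from 1.96:1 to 1.43:1 IMAX means cutting width while keeping height.
Area ratio = (1.430)/(1.960) = 72.96%; the remaining 27.04% is cropped out.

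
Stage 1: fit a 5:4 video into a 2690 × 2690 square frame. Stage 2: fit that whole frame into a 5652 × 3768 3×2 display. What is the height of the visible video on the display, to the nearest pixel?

3014 px

First fit — 5:4 into 2690×2690 spans the width: 2690.00 × 2152.00.
square in 5652×3768: fills the height, so the intermediate becomes 3768.00 × 3768.00 — a scale of ×1.4007.
Applying the same ×1.4007: 2152.00 → 3014.40.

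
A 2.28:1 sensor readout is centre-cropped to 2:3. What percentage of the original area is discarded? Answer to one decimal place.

Going from 2.28:1 to 2:3 means cutting width while keeping height.
Area ratio = (0.667)/(2.280) = 29.24%; the remaining 70.76% is cropped out.

70.8%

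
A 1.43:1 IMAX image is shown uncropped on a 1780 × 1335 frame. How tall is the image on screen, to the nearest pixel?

1245 px

1.43:1 IMAX (1.430) > 4×3 (1.333), so the image fills the width.
That makes the image 1244.76 px tall (1780 / 1.430).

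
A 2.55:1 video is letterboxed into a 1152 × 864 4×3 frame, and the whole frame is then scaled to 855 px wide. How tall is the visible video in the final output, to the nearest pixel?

In the 1152×864 frame the video fills the width: height = 1152 / 2.550 ≈ 451.76 px.
The frame scales by 855/1152 = 0.7422; 451.76 × 0.7422 ≈ 335.29 px.

335 px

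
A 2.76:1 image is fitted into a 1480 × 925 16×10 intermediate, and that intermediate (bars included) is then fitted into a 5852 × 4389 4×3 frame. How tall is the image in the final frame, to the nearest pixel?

2120 px

First fit — 2.76:1 into 1480×925 spans the width: 1480.00 × 536.23.
The 16×10 canvas is width-limited in 5852×4389, giving 5852.00 × 3657.50; scale factor 3.9541.
The image scales with it: height 536.23 × 3.9541 ≈ 2120.29.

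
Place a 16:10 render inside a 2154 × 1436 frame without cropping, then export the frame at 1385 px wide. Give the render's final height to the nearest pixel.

Fitted into 2154×1436, the render spans the width; its height is 2154 × 10/16 ≈ 1346.25 px.
Resizing to 1385 px wide multiplies everything by 0.6430: 1346.25 → 865.62 px.

866 px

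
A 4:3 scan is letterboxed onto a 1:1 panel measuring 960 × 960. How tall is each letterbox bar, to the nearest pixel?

120 px

Since 1.333 > 1.000, the scan is width-limited.
The scan is 960 × 3/4 ≈ 720.00 px tall.
Leftover height: 960 − 720.00 = 240.00 px → 120.00 each side.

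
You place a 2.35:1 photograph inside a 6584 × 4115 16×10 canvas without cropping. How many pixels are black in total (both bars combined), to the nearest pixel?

Since 2.350 > 1.600, the photograph is width-limited.
Content height = 6584 / 2.350 ≈ 2801.7021 px.
Leftover height: 4115 − 2801.7021 = 1313.2979 px.
Bar area = 1313.2979 × 6584 ≈ 8646753 px.

8646753 pixels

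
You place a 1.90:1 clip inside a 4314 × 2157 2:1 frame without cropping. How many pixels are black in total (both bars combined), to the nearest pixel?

1.90:1 (1.900) < 2:1 (2.000), so the clip fills the height.
That makes the image 4098.3000 px wide (2157 × 1.900).
Black = 4314 − 4098.3000 = 215.7000 px.
That's 215.7000 × 2157 ≈ 465265 black pixels.

465265 pixels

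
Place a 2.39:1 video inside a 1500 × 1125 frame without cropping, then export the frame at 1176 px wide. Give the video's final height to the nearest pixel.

At 1500×1125 the video is width-limited, so height = 1500 / 2.390 ≈ 627.62 px.
Resizing to 1176 px wide multiplies everything by 0.7840: 627.62 → 492.05 px.

492 px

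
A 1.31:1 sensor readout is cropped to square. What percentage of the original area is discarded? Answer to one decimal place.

The height stays; only width is cut (since square is narrower than 1.31:1).
Fraction kept = (1.000)/(1.310) ≈ 76.34%, so 23.66% is lost.

23.7%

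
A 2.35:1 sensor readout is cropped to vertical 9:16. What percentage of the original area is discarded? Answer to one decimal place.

76.1%

vertical 9:16 is narrower than 2.35:1, so the crop keeps the full height and trims the width.
Fraction kept = (0.562)/(2.350) ≈ 23.94%, so 76.06% is lost.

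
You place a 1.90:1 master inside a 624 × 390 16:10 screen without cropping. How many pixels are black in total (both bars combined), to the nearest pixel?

38425 pixels

1.90:1 is wider than 16:10, so it spans the full width.
That makes the image 328.4211 px tall (624 / 1.900).
Leftover height: 390 − 328.4211 = 61.5789 px.
Across the 624-px span: 61.5789 × 624 ≈ 38425 px.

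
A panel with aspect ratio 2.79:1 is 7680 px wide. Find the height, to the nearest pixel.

Height = 7680 / 2.790 = 2752.69.

2753 px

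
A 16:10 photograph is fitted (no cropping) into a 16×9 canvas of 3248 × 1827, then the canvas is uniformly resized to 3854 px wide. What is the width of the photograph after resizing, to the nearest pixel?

3469 px

At 3248×1827 the photograph is height-limited, so width = 1827 × 16/10 ≈ 2923.20 px.
The frame scales by 3854/3248 = 1.1866; 2923.20 × 1.1866 ≈ 3468.60 px.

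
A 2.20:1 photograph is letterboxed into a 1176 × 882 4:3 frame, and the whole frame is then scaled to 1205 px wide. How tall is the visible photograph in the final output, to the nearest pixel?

548 px

In the 1176×882 frame the photograph fills the width: height = 1176 / 2.200 ≈ 534.55 px.
The frame scales by 1205/1176 = 1.0247; 534.55 × 1.0247 ≈ 547.73 px.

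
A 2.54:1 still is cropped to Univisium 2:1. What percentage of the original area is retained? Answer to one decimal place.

78.7%

Univisium 2:1 is narrower than 2.54:1, so the crop keeps the full height and trims the width.
(2.000)/(2.540) ≈ 0.787 of the area survives.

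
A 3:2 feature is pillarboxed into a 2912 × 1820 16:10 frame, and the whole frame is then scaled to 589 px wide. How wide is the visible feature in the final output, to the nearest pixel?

552 px

At 2912×1820 the feature is height-limited, so width = 1820 × 3/2 ≈ 2730.00 px.
Scaling 2912 → 589 is ×0.2023, so the width becomes 2730.00 × 0.2023 ≈ 552.19 px.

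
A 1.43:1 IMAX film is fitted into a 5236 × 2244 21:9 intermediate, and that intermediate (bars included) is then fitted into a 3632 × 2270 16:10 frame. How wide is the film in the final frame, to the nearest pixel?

2226 px

First fit — 1.43:1 IMAX into 5236×2244 spans the height: 3208.92 × 2244.00.
Second fit — the 21:9 canvas into 3632×2270 spans the width: 3632.00 × 1556.57 (×0.6937 from 5236×2244).
The film scales with it: width 3208.92 × 0.6937 ≈ 2225.90.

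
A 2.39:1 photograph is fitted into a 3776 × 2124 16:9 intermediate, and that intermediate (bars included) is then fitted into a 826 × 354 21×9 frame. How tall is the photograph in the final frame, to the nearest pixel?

First fit — 2.39:1 into 3776×2124 spans the width: 3776.00 × 1579.92.
16:9 in 826×354: fills the height, so the intermediate becomes 629.33 × 354.00 — a scale of ×0.1667.
So the photograph's height is 1579.92 × 0.1667 ≈ 263.32.

263 px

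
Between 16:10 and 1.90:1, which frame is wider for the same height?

1.90:1

16:10 = 1.6 and 1.9; 1.9 > 1.6.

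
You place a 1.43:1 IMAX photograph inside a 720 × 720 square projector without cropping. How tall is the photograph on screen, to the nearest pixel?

Since 1.430 > 1.000, the photograph is width-limited.
That makes the image 503.50 px tall (720 / 1.430).

503 px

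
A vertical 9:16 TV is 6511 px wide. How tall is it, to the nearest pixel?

11575 px

6511 / 9 × 16 = 11575.11.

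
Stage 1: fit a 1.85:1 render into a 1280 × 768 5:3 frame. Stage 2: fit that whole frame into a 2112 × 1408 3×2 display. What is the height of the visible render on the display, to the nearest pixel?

1.85:1 in 1280×768: fills the width, so the render is 1280.00 × 691.89.
5:3 in 2112×1408: fills the width, so the intermediate becomes 2112.00 × 1267.20 — a scale of ×1.6500.
Applying the same ×1.6500: 691.89 → 1141.62.

1142 px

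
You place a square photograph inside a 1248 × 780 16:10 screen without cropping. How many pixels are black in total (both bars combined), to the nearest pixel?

365040 pixels

square is narrower than 16:10, so it spans the full height.
Content width = 780 × 1/1 ≈ 780.0000 px.
Black = 1248 − 780.0000 = 468.0000 px.
Bar area = 468.0000 × 780 ≈ 365040 px.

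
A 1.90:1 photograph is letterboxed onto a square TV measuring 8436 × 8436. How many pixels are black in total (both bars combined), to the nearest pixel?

33710256 pixels

1.90:1 is wider than square, so it spans the full width.
Content height = 8436 / 1.900 ≈ 4440.0000 px.
8436 − 4440.0000 = 3996.0000 px of bars.
Across the 8436-px span: 3996.0000 × 8436 ≈ 33710256 px.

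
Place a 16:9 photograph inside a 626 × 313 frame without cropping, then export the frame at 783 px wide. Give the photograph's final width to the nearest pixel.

Fitted into 626×313, the photograph spans the height; its width is 313 × 16/9 ≈ 556.44 px.
Resizing to 783 px wide multiplies everything by 1.2508: 556.44 → 696.00 px.

696 px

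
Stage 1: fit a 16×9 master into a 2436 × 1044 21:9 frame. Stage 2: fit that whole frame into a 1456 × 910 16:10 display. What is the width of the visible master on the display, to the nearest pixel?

Inside the 2436×1044 canvas the master is height-limited at 1856.00 × 1044.00.
Second fit — the 21:9 canvas into 1456×910 spans the width: 1456.00 × 624.00 (×0.5977 from 2436×1044).
Applying the same ×0.5977: 1856.00 → 1109.33.

1109 px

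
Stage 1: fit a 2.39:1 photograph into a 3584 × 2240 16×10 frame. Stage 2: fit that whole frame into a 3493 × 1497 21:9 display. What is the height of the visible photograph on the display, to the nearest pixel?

1002 px

Inside the 3584×2240 canvas the photograph is width-limited at 3584.00 × 1499.58.
The 16×10 canvas is height-limited in 3493×1497, giving 2395.20 × 1497.00; scale factor 0.6683.
Applying the same ×0.6683: 1499.58 → 1002.18.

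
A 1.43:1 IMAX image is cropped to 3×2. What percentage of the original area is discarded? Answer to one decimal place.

3×2 is wider than 1.43:1 IMAX, so the crop keeps the full width and trims the height.
Fraction kept = (1.430)/(1.500) ≈ 95.33%, so 4.67% is lost.

4.7%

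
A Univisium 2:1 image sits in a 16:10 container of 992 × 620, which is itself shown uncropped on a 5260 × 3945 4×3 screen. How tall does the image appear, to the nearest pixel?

Inside the 992×620 canvas the image is width-limited at 992.00 × 496.00.
16:10 in 5260×3945: fills the width, so the intermediate becomes 5260.00 × 3287.50 — a scale of ×5.3024.
Applying the same ×5.3024: 496.00 → 2630.00.

2630 px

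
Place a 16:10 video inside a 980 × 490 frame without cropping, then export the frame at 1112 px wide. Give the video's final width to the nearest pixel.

890 px

Fitted into 980×490, the video spans the height; its width is 490 × 16/10 ≈ 784.00 px.
Scaling 980 → 1112 is ×1.1347, so the width becomes 784.00 × 1.1347 ≈ 889.60 px.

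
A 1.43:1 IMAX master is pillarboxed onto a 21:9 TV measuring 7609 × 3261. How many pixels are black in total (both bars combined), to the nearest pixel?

1.43:1 IMAX is narrower than 21:9, so it spans the full height.
The master is 3261 × 1.430 ≈ 4663.2300 px wide.
Black = 7609 − 4663.2300 = 2945.7700 px.
Across the 3261-px span: 2945.7700 × 3261 ≈ 9606156 px.

9606156 pixels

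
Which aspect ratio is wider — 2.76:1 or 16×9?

2.76 and 16×9 = 1.778; 2.76 > 1.778.

2.76:1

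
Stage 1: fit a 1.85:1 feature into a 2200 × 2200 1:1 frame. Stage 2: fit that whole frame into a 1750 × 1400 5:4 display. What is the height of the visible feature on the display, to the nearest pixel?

1.85:1 in 2200×2200: fills the width, so the feature is 2200.00 × 1189.19.
Second fit — the 1:1 canvas into 1750×1400 spans the height: 1400.00 × 1400.00 (×0.6364 from 2200×2200).
So the feature's height is 1189.19 × 0.6364 ≈ 756.76.

757 px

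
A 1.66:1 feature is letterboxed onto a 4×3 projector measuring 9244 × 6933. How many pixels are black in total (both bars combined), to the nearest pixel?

1.66:1 (1.660) > 4×3 (1.333), so the feature fills the width.
The feature is 9244 / 1.660 ≈ 5568.6747 px tall.
Black = 6933 − 5568.6747 = 1364.3253 px.
That's 1364.3253 × 9244 ≈ 12611823 black pixels.

12611823 pixels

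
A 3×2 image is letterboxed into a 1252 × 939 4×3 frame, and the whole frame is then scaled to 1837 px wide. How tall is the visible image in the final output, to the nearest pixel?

At 1252×939 the image is width-limited, so height = 1252 × 2/3 ≈ 834.67 px.
Scaling 1252 → 1837 is ×1.4673, so the height becomes 834.67 × 1.4673 ≈ 1224.67 px.

1225 px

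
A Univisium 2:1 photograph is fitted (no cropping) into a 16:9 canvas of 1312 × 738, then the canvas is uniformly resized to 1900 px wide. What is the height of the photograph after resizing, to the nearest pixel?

In the 1312×738 frame the photograph fills the width: height = 1312 × 1/2 ≈ 656.00 px.
Scaling 1312 → 1900 is ×1.4482, so the height becomes 656.00 × 1.4482 ≈ 950.00 px.

950 px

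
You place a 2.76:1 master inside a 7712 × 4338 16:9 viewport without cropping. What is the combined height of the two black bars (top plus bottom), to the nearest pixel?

Since 2.760 > 1.778, the master is width-limited.
Content height = 7712 / 2.760 ≈ 2794.20 px.
4338 − 2794.20 = 1543.80 px of bars.

1544 px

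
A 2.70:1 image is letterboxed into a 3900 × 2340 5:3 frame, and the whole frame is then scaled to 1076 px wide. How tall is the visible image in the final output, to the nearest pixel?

At 3900×2340 the image is width-limited, so height = 3900 / 2.700 ≈ 1444.44 px.
The frame scales by 1076/3900 = 0.2759; 1444.44 × 0.2759 ≈ 398.52 px.

399 px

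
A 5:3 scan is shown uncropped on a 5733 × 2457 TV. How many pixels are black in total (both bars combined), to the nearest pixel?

4024566 pixels

5:3 is narrower than 21:9, so it spans the full height.
The scan is 2457 × 5/3 ≈ 4095.0000 px wide.
Black = 5733 − 4095.0000 = 1638.0000 px.
Bar area = 1638.0000 × 2457 ≈ 4024566 px.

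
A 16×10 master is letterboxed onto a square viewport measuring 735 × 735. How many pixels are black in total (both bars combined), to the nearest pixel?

202584 pixels

16×10 is wider than square, so it spans the full width.
Content height = 735 × 10/16 ≈ 459.3750 px.
Black = 735 − 459.3750 = 275.6250 px.
Bar area = 275.6250 × 735 ≈ 202584 px.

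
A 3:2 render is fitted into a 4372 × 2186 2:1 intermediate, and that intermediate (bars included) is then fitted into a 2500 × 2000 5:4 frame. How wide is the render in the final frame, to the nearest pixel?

1875 px

Inside the 4372×2186 canvas the render is height-limited at 3279.00 × 2186.00.
2:1 in 2500×2000: fills the width, so the intermediate becomes 2500.00 × 1250.00 — a scale of ×0.5718.
So the render's width is 3279.00 × 0.5718 ≈ 1875.00.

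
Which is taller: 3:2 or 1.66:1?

3:2 = 1.5 and 1.66; 1.66 > 1.5. The smaller width-to-height ratio is the taller frame.

3:2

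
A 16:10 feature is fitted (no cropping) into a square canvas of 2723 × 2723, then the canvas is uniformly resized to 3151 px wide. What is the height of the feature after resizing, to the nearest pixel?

1969 px

Fitted into 2723×2723, the feature spans the width; its height is 2723 × 10/16 ≈ 1701.88 px.
The frame scales by 3151/2723 = 1.1572; 1701.88 × 1.1572 ≈ 1969.38 px.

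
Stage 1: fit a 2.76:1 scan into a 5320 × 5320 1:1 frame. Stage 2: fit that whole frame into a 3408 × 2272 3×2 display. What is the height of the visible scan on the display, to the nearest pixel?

823 px

First fit — 2.76:1 into 5320×5320 spans the width: 5320.00 × 1927.54.
1:1 in 3408×2272: fills the height, so the intermediate becomes 2272.00 × 2272.00 — a scale of ×0.4271.
Applying the same ×0.4271: 1927.54 → 823.19.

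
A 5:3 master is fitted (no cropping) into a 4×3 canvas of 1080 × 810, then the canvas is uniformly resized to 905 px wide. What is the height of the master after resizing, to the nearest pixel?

543 px

In the 1080×810 frame the master fills the width: height = 1080 × 3/5 ≈ 648.00 px.
The frame scales by 905/1080 = 0.8380; 648.00 × 0.8380 ≈ 543.00 px.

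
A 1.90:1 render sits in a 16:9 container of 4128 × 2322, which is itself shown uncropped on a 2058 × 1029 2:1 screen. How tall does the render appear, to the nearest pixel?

963 px

Inside the 4128×2322 canvas the render is width-limited at 4128.00 × 2172.63.
The 16:9 canvas is height-limited in 2058×1029, giving 1829.33 × 1029.00; scale factor 0.4432.
The render scales with it: height 2172.63 × 0.4432 ≈ 962.81.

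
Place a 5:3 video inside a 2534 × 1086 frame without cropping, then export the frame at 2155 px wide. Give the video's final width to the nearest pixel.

Fitted into 2534×1086, the video spans the height; its width is 1086 × 5/3 ≈ 1810.00 px.
Scaling 2534 → 2155 is ×0.8504, so the width becomes 1810.00 × 0.8504 ≈ 1539.29 px.

1539 px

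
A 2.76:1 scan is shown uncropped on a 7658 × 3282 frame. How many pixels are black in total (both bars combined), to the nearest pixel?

3885381 pixels

2.76:1 is wider than 21×9, so it spans the full width.
Content height = 7658 / 2.760 ≈ 2774.6377 px.
3282 − 2774.6377 = 507.3623 px of bars.
Across the 7658-px span: 507.3623 × 7658 ≈ 3885381 px.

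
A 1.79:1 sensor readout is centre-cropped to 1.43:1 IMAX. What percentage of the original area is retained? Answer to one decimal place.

79.9%

Going from 1.79:1 to 1.43:1 IMAX means cutting width while keeping height.
(1.430)/(1.790) ≈ 0.799 of the area survives.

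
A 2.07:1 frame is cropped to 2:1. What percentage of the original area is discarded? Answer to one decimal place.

3.4%

Going from 2.07:1 to 2:1 means cutting width while keeping height.
Area ratio = (2.000)/(2.070) = 96.62%; the remaining 3.38% is cropped out.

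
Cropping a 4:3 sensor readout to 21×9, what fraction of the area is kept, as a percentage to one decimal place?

Going from 4:3 to 21×9 means cutting height while keeping width.
Area ratio = (1.333)/(2.333) = 57.14% retained.

57.1%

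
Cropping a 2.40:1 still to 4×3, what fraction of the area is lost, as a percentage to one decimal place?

44.4%

4×3 is narrower than 2.40:1, so the crop keeps the full height and trims the width.
Area ratio = (1.333)/(2.400) = 55.56%; the remaining 44.44% is cropped out.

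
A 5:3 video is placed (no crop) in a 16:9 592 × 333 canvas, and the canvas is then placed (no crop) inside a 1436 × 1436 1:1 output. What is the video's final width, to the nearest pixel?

First fit — 5:3 into 592×333 spans the height: 555.00 × 333.00.
The 16:9 canvas is width-limited in 1436×1436, giving 1436.00 × 807.75; scale factor 2.4257.
Applying the same ×2.4257: 555.00 → 1346.25.

1346 px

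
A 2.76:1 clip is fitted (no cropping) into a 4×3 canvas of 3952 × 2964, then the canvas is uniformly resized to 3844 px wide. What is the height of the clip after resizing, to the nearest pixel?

1393 px

At 3952×2964 the clip is width-limited, so height = 3952 / 2.760 ≈ 1431.88 px.
Scaling 3952 → 3844 is ×0.9727, so the height becomes 1431.88 × 0.9727 ≈ 1392.75 px.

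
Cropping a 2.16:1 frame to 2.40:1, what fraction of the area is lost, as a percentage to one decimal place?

10.0%

2.40:1 is wider than 2.16:1, so the crop keeps the full width and trims the height.
Area ratio = (2.160)/(2.400) = 90.00%; the remaining 10.00% is cropped out.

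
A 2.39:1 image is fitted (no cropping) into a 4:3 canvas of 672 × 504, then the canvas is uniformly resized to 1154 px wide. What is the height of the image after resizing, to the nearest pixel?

483 px

At 672×504 the image is width-limited, so height = 672 / 2.390 ≈ 281.17 px.
Scaling 672 → 1154 is ×1.7173, so the height becomes 281.17 × 1.7173 ≈ 482.85 px.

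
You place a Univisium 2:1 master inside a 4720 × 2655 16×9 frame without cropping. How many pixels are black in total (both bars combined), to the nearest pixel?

Univisium 2:1 is wider than 16×9, so it spans the full width.
Content height = 4720 × 1/2 ≈ 2360.0000 px.
Black = 2655 − 2360.0000 = 295.0000 px.
That's 295.0000 × 4720 ≈ 1392400 black pixels.

1392400 pixels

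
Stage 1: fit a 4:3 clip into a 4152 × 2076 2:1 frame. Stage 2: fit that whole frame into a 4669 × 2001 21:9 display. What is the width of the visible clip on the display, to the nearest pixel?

2668 px

4:3 in 4152×2076: fills the height, so the clip is 2768.00 × 2076.00.
Second fit — the 2:1 canvas into 4669×2001 spans the height: 4002.00 × 2001.00 (×0.9639 from 4152×2076).
Applying the same ×0.9639: 2768.00 → 2668.00.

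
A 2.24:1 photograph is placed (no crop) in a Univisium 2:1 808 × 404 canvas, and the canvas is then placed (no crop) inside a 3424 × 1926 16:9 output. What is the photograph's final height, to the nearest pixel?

1529 px

First fit — 2.24:1 into 808×404 spans the width: 808.00 × 360.71.
Second fit — the Univisium 2:1 canvas into 3424×1926 spans the width: 3424.00 × 1712.00 (×4.2376 from 808×404).
So the photograph's height is 360.71 × 4.2376 ≈ 1528.57.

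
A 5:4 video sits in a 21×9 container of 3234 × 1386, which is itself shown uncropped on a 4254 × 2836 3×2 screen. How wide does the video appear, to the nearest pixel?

2279 px

Inside the 3234×1386 canvas the video is height-limited at 1732.50 × 1386.00.
The 21×9 canvas is width-limited in 4254×2836, giving 4254.00 × 1823.14; scale factor 1.3154.
Applying the same ×1.3154: 1732.50 → 2278.93.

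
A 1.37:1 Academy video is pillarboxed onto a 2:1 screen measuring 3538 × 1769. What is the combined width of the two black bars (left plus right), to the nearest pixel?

1.37:1 Academy (1.370) < 2:1 (2.000), so the video fills the height.
Content width = 1769 × 1.370 ≈ 2423.53 px.
Black = 3538 − 2423.53 = 1114.47 px.

1114 px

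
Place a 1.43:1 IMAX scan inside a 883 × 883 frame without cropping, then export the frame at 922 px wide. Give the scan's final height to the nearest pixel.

In the 883×883 frame the scan fills the width: height = 883 / 1.430 ≈ 617.48 px.
Resizing to 922 px wide multiplies everything by 1.0442: 617.48 → 644.76 px.

645 px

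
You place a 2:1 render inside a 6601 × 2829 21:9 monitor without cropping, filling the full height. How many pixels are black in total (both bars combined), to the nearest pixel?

Content width = 2829 × 2/1 ≈ 5658.0000 px.
Black = 6601 − 5658.0000 = 943.0000 px.
Across the 2829-px span: 943.0000 × 2829 ≈ 2667747 px.

2667747 pixels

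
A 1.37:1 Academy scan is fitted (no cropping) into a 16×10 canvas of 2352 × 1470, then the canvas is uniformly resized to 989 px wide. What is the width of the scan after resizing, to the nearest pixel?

Fitted into 2352×1470, the scan spans the height; its width is 1470 × 1.370 ≈ 2013.90 px.
Scaling 2352 → 989 is ×0.4205, so the width becomes 2013.90 × 0.4205 ≈ 846.83 px.

847 px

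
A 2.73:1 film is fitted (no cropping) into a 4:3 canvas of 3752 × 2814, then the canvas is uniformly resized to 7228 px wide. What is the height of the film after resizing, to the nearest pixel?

In the 3752×2814 frame the film fills the width: height = 3752 / 2.730 ≈ 1374.36 px.
Scaling 3752 → 7228 is ×1.9264, so the height becomes 1374.36 × 1.9264 ≈ 2647.62 px.

2648 px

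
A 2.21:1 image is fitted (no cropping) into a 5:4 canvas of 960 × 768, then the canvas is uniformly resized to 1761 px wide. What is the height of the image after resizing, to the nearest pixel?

In the 960×768 frame the image fills the width: height = 960 / 2.210 ≈ 434.39 px.
The frame scales by 1761/960 = 1.8344; 434.39 × 1.8344 ≈ 796.83 px.

797 px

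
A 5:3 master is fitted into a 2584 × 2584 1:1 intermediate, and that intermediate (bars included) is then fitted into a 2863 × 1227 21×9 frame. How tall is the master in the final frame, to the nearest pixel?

First fit — 5:3 into 2584×2584 spans the width: 2584.00 × 1550.40.
Second fit — the 1:1 canvas into 2863×1227 spans the height: 1227.00 × 1227.00 (×0.4748 from 2584×2584).
So the master's height is 1550.40 × 0.4748 ≈ 736.20.

736 px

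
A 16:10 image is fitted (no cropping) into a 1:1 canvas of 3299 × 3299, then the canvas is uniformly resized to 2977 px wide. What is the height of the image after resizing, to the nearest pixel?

1861 px

In the 3299×3299 frame the image fills the width: height = 3299 × 10/16 ≈ 2061.88 px.
Scaling 3299 → 2977 is ×0.9024, so the height becomes 2061.88 × 0.9024 ≈ 1860.62 px.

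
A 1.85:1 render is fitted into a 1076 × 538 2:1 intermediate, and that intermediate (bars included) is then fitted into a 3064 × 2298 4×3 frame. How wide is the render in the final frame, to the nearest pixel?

1.85:1 in 1076×538: fills the height, so the render is 995.30 × 538.00.
Second fit — the 2:1 canvas into 3064×2298 spans the width: 3064.00 × 1532.00 (×2.8476 from 1076×538).
Applying the same ×2.8476: 995.30 → 2834.20.

2834 px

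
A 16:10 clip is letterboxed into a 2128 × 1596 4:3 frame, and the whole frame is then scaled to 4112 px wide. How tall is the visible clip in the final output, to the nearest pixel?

At 2128×1596 the clip is width-limited, so height = 2128 × 10/16 ≈ 1330.00 px.
Scaling 2128 → 4112 is ×1.9323, so the height becomes 1330.00 × 1.9323 ≈ 2570.00 px.

2570 px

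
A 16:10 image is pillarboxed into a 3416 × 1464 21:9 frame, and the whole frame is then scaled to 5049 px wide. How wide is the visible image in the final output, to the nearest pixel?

In the 3416×1464 frame the image fills the height: width = 1464 × 16/10 ≈ 2342.40 px.
Scaling 3416 → 5049 is ×1.4780, so the width becomes 2342.40 × 1.4780 ≈ 3462.17 px.

3462 px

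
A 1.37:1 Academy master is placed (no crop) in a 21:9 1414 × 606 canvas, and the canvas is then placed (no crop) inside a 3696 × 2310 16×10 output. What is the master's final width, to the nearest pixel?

2170 px

First fit — 1.37:1 Academy into 1414×606 spans the height: 830.22 × 606.00.
Second fit — the 21:9 canvas into 3696×2310 spans the width: 3696.00 × 1584.00 (×2.6139 from 1414×606).
So the master's width is 830.22 × 2.6139 ≈ 2170.08.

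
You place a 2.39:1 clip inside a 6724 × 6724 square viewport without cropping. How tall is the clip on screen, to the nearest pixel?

2.39:1 is wider than square, so it spans the full width.
That makes the image 2813.39 px tall (6724 / 2.390).

2813 px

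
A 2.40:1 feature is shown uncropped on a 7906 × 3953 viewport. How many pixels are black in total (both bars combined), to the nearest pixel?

2.40:1 (2.400) > Univisium 2:1 (2.000), so the feature fills the width.
Content height = 7906 / 2.400 ≈ 3294.1667 px.
3953 − 3294.1667 = 658.8333 px of bars.
That's 658.8333 × 7906 ≈ 5208736 black pixels.

5208736 pixels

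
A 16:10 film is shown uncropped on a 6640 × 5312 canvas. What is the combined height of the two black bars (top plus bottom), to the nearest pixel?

1162 px

16:10 (1.600) > 5:4 (1.250), so the film fills the width.
The film is 6640 × 10/16 ≈ 4150.00 px tall.
Leftover height: 5312 − 4150.00 = 1162.00 px.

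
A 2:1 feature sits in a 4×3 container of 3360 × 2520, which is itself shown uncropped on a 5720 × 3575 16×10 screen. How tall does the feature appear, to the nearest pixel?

2383 px

First fit — 2:1 into 3360×2520 spans the width: 3360.00 × 1680.00.
4×3 in 5720×3575: fills the height, so the intermediate becomes 4766.67 × 3575.00 — a scale of ×1.4187.
Applying the same ×1.4187: 1680.00 → 2383.33.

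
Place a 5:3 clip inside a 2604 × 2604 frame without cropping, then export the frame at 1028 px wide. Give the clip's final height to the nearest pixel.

In the 2604×2604 frame the clip fills the width: height = 2604 × 3/5 ≈ 1562.40 px.
Resizing to 1028 px wide multiplies everything by 0.3948: 1562.40 → 616.80 px.

617 px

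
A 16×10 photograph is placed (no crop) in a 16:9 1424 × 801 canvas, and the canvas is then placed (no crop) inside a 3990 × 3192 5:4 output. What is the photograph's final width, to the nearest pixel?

16×10 in 1424×801: fills the height, so the photograph is 1281.60 × 801.00.
16:9 in 3990×3192: fills the width, so the intermediate becomes 3990.00 × 2244.38 — a scale of ×2.8020.
The photograph scales with it: width 1281.60 × 2.8020 ≈ 3591.00.

3591 px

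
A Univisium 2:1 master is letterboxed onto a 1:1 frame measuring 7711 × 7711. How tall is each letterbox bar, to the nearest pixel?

Univisium 2:1 is wider than 1:1, so it spans the full width.
That makes the image 3855.50 px tall (7711 × 1/2).
7711 − 3855.50 = 3855.50 px of bars (1927.75 each).

1928 px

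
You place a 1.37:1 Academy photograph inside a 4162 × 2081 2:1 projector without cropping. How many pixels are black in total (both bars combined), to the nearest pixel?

1.37:1 Academy is narrower than 2:1, so it spans the full height.
Content width = 2081 × 1.370 ≈ 2850.9700 px.
4162 − 2850.9700 = 1311.0300 px of bars.
That's 1311.0300 × 2081 ≈ 2728253 black pixels.

2728253 pixels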